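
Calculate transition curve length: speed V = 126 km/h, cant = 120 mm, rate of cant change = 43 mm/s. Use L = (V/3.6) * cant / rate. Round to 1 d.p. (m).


Convert speed: V = 126 / 3.6 = 35.0 m/s
L = 35.0 * 120 / 43
L = 4200.0 / 43
L = 97.7 m

97.7


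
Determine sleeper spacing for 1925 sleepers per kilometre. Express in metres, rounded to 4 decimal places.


Spacing = 1000 m / number of sleepers
Spacing = 1000 / 1925
Spacing = 0.5195 m

0.5195


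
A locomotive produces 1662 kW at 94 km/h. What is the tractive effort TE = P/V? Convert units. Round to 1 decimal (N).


Convert: P = 1662 kW = 1662000 W
V = 94 / 3.6 = 26.1111 m/s
TE = 1662000 / 26.1111
TE = 63651.1 N

63651.1


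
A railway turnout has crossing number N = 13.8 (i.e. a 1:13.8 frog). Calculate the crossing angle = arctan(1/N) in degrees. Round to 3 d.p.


1/N = 1/13.8 = 0.072464
angle = arctan(0.072464) = 0.072337 rad
angle = 0.072337 * 180/pi = 4.145 degrees

4.145


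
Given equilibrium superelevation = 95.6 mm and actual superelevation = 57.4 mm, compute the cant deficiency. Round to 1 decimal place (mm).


Cant deficiency = equilibrium cant - actual cant
CD = 95.6 - 57.4
CD = 38.2 mm

38.2


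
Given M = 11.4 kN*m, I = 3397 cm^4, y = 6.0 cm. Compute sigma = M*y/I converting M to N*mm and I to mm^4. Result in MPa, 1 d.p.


Convert units:
M = 11.4 kN*m = 11400000 N*mm
y = 6.0 cm = 60 mm
I = 3397 cm^4 = 33970000 mm^4
sigma = 11400000 * 60 / 33970000
sigma = 20.1 MPa

20.1


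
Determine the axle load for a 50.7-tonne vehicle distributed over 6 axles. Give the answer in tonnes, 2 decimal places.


Load per axle = total weight / number of axles
Load = 50.7 / 6
Load = 8.45 tonnes

8.45


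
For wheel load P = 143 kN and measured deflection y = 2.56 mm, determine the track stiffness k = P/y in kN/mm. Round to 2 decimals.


Track stiffness k = P / y
k = 143 / 2.56
k = 55.86 kN/mm

55.86


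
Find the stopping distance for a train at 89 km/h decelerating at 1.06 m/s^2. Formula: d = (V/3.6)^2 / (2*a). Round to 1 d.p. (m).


Convert speed: V = 89 / 3.6 = 24.7222 m/s
V^2 = 611.1883
d = 611.1883 / (2 * 1.06)
d = 611.1883 / 2.12
d = 288.3 m

288.3


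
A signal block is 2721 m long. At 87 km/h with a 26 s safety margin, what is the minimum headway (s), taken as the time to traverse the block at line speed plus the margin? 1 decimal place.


V = 87 / 3.6 = 24.1667 m/s
Block traversal time = 2721 / 24.1667 = 112.5931 s
Headway = 112.5931 + 26
Headway = 138.6 s

138.6


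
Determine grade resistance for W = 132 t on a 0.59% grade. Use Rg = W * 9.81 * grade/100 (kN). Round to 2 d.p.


Rg = W * 9.81 * grade / 100
Rg = 132 * 9.81 * 0.59 / 100
Rg = 1294.92 * 0.0059
Rg = 7.64 kN

7.64


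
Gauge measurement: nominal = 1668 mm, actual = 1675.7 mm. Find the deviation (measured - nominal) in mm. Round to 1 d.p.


Deviation = measured - nominal
Deviation = 1675.7 - 1668
Deviation = 7.7 mm

7.7


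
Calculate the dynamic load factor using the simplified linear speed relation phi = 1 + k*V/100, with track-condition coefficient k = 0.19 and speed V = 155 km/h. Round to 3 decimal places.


phi = 1 + k * V / 100
phi = 1 + 0.19 * 155 / 100
phi = 1 + 0.2945
phi = 1.295

1.295


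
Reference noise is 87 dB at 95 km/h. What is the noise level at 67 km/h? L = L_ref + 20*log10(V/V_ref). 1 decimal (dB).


V/V_ref = 67 / 95 = 0.705263
log10(0.705263) = -0.151649
20 * -0.151649 = -3.033
L = 87 + -3.033 = 84.0 dB

84.0


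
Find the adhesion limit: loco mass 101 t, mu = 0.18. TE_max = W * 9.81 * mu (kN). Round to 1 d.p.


TE_max = W * g * mu
TE_max = 101 * 9.81 * 0.18
TE_max = 990.81 * 0.18
TE_max = 178.3 kN

178.3


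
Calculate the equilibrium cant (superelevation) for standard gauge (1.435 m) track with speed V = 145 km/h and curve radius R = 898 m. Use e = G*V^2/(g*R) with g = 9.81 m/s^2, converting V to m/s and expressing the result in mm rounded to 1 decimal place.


Convert speed: V = 145 / 3.6 = 40.2778 m/s
Apply formula: e = 1.435 * 40.2778^2 / (9.81 * 898)
e = 1.435 * 1622.2994 / 8809.38
e = 0.264264 m = 264.3 mm

264.3


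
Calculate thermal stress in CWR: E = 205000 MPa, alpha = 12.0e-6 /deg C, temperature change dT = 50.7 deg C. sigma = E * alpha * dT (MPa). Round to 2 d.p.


sigma = E * alpha * dT
sigma = 205000 * 12.0e-6 * 50.7
sigma = 2.46 * 50.7
sigma = 124.72 MPa

124.72


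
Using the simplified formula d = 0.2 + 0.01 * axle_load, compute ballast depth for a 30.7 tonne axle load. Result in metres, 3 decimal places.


d = 0.2 + 0.01 * 30.7
d = 0.2 + 0.307
d = 0.507 m

0.507


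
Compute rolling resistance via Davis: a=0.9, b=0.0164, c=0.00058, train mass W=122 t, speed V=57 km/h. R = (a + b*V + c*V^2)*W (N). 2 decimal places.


b*V = 0.0164 * 57 = 0.9348
c*V^2 = 0.00058 * 3249 = 1.88442
R_per_t = 0.9 + 0.9348 + 1.88442 = 3.71922 N/t
R_total = 3.71922 * 122 = 453.74 N

453.74


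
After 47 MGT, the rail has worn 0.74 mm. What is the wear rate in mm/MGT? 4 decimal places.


Wear rate = total wear / cumulative tonnage
Rate = 0.74 / 47
Rate = 0.0157 mm/MGT

0.0157


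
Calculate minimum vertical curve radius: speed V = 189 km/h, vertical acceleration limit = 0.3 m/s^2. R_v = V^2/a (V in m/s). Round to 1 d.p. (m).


Convert speed: V = 189 / 3.6 = 52.5 m/s
V^2 = 2756.25 m^2/s^2
R_v = 2756.25 / 0.3
R_v = 9187.5 m

9187.5


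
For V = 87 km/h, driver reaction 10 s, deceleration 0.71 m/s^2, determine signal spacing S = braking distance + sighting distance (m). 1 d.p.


V = 87 / 3.6 = 24.1667 m/s
Braking distance = 24.1667^2 / (2*0.71) = 411.2872 m
Sighting distance = 24.1667 * 10 = 241.6667 m
S = 411.2872 + 241.6667 = 653.0 m

653.0


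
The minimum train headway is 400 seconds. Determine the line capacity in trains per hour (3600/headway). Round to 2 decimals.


Capacity = 3600 / headway
Capacity = 3600 / 400
Capacity = 9.00 trains/hour

9.00


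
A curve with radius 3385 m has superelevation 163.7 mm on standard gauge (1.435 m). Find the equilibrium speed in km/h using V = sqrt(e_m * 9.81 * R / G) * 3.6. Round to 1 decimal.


Convert cant: e = 163.7 mm = 0.1637 m
V_ms = sqrt(0.1637 * 9.81 * 3385 / 1.435)
V_ms = sqrt(3788.126373) = 61.5478 m/s
V = 61.5478 * 3.6 = 221.6 km/h

221.6


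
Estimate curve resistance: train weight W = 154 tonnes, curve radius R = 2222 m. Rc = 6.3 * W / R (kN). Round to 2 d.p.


Rc = 6.3 * W / R
Rc = 6.3 * 154 / 2222
Rc = 970.2 / 2222
Rc = 0.44 kN

0.44


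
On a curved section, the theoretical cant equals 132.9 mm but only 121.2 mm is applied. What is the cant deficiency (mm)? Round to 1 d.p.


Cant deficiency = equilibrium cant - actual cant
CD = 132.9 - 121.2
CD = 11.7 mm

11.7


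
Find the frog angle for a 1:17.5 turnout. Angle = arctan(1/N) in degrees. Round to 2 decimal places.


1/N = 1/17.5 = 0.057143
angle = arctan(0.057143) = 0.057081 rad
angle = 0.057081 * 180/pi = 3.27 degrees

3.27


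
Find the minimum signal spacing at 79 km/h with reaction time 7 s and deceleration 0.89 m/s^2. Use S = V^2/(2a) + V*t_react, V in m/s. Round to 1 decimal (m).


V = 79 / 3.6 = 21.9444 m/s
Braking distance = 21.9444^2 / (2*0.89) = 270.5386 m
Sighting distance = 21.9444 * 7 = 153.6111 m
S = 270.5386 + 153.6111 = 424.1 m

424.1


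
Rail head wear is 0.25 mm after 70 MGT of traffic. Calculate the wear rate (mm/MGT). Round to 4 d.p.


Wear rate = total wear / cumulative tonnage
Rate = 0.25 / 70
Rate = 0.0036 mm/MGT

0.0036


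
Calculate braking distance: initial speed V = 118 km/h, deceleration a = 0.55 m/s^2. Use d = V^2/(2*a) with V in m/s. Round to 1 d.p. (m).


Convert speed: V = 118 / 3.6 = 32.7778 m/s
V^2 = 1074.3827
d = 1074.3827 / (2 * 0.55)
d = 1074.3827 / 1.1
d = 976.7 m

976.7


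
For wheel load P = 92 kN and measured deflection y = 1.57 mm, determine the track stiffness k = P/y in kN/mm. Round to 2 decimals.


Track stiffness k = P / y
k = 92 / 1.57
k = 58.60 kN/mm

58.60


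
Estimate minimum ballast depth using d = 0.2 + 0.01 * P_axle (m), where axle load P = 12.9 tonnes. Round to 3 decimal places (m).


d = 0.2 + 0.01 * 12.9
d = 0.2 + 0.129
d = 0.329 m

0.329


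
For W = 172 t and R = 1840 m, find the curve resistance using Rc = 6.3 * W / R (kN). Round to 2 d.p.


Rc = 6.3 * W / R
Rc = 6.3 * 172 / 1840
Rc = 1083.6 / 1840
Rc = 0.59 kN

0.59


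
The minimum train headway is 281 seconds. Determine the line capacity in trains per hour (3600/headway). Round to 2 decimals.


Capacity = 3600 / headway
Capacity = 3600 / 281
Capacity = 12.81 trains/hour

12.81


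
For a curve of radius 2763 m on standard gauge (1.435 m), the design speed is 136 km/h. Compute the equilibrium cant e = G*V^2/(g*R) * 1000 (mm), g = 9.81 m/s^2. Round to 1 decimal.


Convert speed: V = 136 / 3.6 = 37.7778 m/s
Apply formula: e = 1.435 * 37.7778^2 / (9.81 * 2763)
e = 1.435 * 1427.1605 / 27105.03
e = 0.075557 m = 75.6 mm

75.6


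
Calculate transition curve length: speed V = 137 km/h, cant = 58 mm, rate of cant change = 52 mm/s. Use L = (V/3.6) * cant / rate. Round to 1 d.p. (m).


Convert speed: V = 137 / 3.6 = 38.0556 m/s
L = 38.0556 * 58 / 52
L = 2207.2222 / 52
L = 42.4 m

42.4


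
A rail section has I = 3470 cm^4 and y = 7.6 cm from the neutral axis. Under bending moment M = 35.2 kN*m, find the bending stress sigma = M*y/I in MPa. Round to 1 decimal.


Convert units:
M = 35.2 kN*m = 35200000 N*mm
y = 7.6 cm = 76 mm
I = 3470 cm^4 = 34700000 mm^4
sigma = 35200000 * 76 / 34700000
sigma = 77.1 MPa

77.1


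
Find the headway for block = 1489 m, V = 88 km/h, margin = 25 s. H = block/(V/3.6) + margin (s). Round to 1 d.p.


V = 88 / 3.6 = 24.4444 m/s
Block traversal time = 1489 / 24.4444 = 60.9136 s
Headway = 60.9136 + 25
Headway = 85.9 s

85.9


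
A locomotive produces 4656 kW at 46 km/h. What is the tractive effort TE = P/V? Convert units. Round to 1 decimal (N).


Convert: P = 4656 kW = 4656000 W
V = 46 / 3.6 = 12.7778 m/s
TE = 4656000 / 12.7778
TE = 364382.6 N

364382.6


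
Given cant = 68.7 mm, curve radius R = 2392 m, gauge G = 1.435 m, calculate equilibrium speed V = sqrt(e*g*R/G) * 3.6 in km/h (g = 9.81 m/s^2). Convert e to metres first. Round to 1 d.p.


Convert cant: e = 68.7 mm = 0.0687 m
V_ms = sqrt(0.0687 * 9.81 * 2392 / 1.435)
V_ms = sqrt(1123.40155) = 33.5172 m/s
V = 33.5172 * 3.6 = 120.7 km/h

120.7


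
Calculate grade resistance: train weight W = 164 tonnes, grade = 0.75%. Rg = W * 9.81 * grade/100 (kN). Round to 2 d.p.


Rg = W * 9.81 * grade / 100
Rg = 164 * 9.81 * 0.75 / 100
Rg = 1608.84 * 0.0075
Rg = 12.07 kN

12.07


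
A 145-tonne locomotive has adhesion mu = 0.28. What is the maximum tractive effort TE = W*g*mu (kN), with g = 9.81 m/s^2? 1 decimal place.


TE_max = W * g * mu
TE_max = 145 * 9.81 * 0.28
TE_max = 1422.45 * 0.28
TE_max = 398.3 kN

398.3


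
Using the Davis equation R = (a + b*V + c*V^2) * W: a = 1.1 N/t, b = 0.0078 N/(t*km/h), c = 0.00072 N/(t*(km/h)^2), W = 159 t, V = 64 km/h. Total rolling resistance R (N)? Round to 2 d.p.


b*V = 0.0078 * 64 = 0.4992
c*V^2 = 0.00072 * 4096 = 2.94912
R_per_t = 1.1 + 0.4992 + 2.94912 = 4.54832 N/t
R_total = 4.54832 * 159 = 723.18 N

723.18


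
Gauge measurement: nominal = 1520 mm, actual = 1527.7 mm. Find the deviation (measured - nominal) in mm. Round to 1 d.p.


Deviation = measured - nominal
Deviation = 1527.7 - 1520
Deviation = 7.7 mm

7.7


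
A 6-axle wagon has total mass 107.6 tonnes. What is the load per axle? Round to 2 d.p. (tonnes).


Load per axle = total weight / number of axles
Load = 107.6 / 6
Load = 17.93 tonnes

17.93


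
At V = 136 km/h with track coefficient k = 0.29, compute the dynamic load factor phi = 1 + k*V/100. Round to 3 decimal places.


phi = 1 + k * V / 100
phi = 1 + 0.29 * 136 / 100
phi = 1 + 0.3944
phi = 1.394

1.394


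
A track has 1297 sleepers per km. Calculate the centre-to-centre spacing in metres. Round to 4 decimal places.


Spacing = 1000 m / number of sleepers
Spacing = 1000 / 1297
Spacing = 0.7710 m

0.7710


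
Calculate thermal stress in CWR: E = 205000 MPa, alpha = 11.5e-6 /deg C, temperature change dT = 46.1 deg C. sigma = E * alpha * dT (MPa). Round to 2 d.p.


sigma = E * alpha * dT
sigma = 205000 * 11.5e-6 * 46.1
sigma = 2.3575 * 46.1
sigma = 108.68 MPa

108.68


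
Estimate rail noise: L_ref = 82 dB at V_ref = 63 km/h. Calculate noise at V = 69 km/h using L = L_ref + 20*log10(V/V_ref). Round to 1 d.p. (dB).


V/V_ref = 69 / 63 = 1.095238
log10(1.095238) = 0.039509
20 * 0.039509 = 0.7902
L = 82 + 0.7902 = 82.8 dB

82.8


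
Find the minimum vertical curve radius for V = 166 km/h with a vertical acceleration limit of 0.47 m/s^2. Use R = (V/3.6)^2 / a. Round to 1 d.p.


Convert speed: V = 166 / 3.6 = 46.1111 m/s
V^2 = 2126.2346 m^2/s^2
R_v = 2126.2346 / 0.47
R_v = 4523.9 m

4523.9


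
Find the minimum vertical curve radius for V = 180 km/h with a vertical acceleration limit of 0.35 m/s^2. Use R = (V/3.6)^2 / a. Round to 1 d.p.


Convert speed: V = 180 / 3.6 = 50.0 m/s
V^2 = 2500.0 m^2/s^2
R_v = 2500.0 / 0.35
R_v = 7142.9 m

7142.9


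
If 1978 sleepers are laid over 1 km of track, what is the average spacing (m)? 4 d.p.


Spacing = 1000 m / number of sleepers
Spacing = 1000 / 1978
Spacing = 0.5056 m

0.5056


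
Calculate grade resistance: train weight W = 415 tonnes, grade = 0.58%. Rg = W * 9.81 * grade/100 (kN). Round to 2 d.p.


Rg = W * 9.81 * grade / 100
Rg = 415 * 9.81 * 0.58 / 100
Rg = 4071.15 * 0.0058
Rg = 23.61 kN

23.61


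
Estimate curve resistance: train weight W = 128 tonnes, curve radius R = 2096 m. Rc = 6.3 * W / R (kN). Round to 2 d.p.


Rc = 6.3 * W / R
Rc = 6.3 * 128 / 2096
Rc = 806.4 / 2096
Rc = 0.38 kN

0.38


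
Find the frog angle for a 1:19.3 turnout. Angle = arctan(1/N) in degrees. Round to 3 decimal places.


1/N = 1/19.3 = 0.051813
angle = arctan(0.051813) = 0.051767 rad
angle = 0.051767 * 180/pi = 2.966 degrees

2.966


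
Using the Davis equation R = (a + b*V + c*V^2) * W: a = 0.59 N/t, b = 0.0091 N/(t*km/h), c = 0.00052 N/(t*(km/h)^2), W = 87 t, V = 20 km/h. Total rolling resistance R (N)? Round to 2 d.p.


b*V = 0.0091 * 20 = 0.182
c*V^2 = 0.00052 * 400 = 0.208
R_per_t = 0.59 + 0.182 + 0.208 = 0.98 N/t
R_total = 0.98 * 87 = 85.26 N

85.26


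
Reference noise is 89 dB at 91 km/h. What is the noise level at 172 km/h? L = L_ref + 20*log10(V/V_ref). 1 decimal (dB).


V/V_ref = 172 / 91 = 1.89011
log10(1.89011) = 0.276487
20 * 0.276487 = 5.5297
L = 89 + 5.5297 = 94.5 dB

94.5


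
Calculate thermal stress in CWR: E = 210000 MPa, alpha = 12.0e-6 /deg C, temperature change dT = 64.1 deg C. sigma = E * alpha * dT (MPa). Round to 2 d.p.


sigma = E * alpha * dT
sigma = 210000 * 12.0e-6 * 64.1
sigma = 2.52 * 64.1
sigma = 161.53 MPa

161.53


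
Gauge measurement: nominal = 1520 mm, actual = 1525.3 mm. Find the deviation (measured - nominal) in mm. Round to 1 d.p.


Deviation = measured - nominal
Deviation = 1525.3 - 1520
Deviation = 5.3 mm

5.3


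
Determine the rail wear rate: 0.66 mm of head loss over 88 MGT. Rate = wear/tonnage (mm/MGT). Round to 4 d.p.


Wear rate = total wear / cumulative tonnage
Rate = 0.66 / 88
Rate = 0.0075 mm/MGT

0.0075


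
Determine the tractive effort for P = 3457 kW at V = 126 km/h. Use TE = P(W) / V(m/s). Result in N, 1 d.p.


Convert: P = 3457 kW = 3457000 W
V = 126 / 3.6 = 35.0 m/s
TE = 3457000 / 35.0
TE = 98771.4 N

98771.4


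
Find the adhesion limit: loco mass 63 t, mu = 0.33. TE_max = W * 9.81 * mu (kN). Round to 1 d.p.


TE_max = W * g * mu
TE_max = 63 * 9.81 * 0.33
TE_max = 618.03 * 0.33
TE_max = 203.9 kN

203.9


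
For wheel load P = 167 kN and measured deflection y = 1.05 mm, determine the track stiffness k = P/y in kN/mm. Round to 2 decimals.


Track stiffness k = P / y
k = 167 / 1.05
k = 159.05 kN/mm

159.05


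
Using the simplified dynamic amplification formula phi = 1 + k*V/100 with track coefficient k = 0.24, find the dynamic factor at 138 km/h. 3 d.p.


phi = 1 + k * V / 100
phi = 1 + 0.24 * 138 / 100
phi = 1 + 0.3312
phi = 1.331

1.331


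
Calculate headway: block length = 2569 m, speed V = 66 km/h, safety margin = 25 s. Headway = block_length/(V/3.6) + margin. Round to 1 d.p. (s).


V = 66 / 3.6 = 18.3333 m/s
Block traversal time = 2569 / 18.3333 = 140.1273 s
Headway = 140.1273 + 25
Headway = 165.1 s

165.1


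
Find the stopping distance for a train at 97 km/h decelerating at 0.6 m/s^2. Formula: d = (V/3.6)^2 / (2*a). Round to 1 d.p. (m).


Convert speed: V = 97 / 3.6 = 26.9444 m/s
V^2 = 726.0031
d = 726.0031 / (2 * 0.6)
d = 726.0031 / 1.2
d = 605.0 m

605.0


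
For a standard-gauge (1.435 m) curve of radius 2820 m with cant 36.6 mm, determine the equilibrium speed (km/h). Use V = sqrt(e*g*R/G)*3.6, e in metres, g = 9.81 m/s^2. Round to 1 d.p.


Convert cant: e = 36.6 mm = 0.0366 m
V_ms = sqrt(0.0366 * 9.81 * 2820 / 1.435)
V_ms = sqrt(705.581686) = 26.5628 m/s
V = 26.5628 * 3.6 = 95.6 km/h

95.6


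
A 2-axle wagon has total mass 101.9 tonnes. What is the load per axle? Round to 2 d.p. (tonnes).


Load per axle = total weight / number of axles
Load = 101.9 / 2
Load = 50.95 tonnes

50.95


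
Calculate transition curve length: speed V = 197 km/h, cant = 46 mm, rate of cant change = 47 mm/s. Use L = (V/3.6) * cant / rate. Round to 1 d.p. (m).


Convert speed: V = 197 / 3.6 = 54.7222 m/s
L = 54.7222 * 46 / 47
L = 2517.2222 / 47
L = 53.6 m

53.6


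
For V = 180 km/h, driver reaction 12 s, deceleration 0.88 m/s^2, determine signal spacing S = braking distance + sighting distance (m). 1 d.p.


V = 180 / 3.6 = 50.0 m/s
Braking distance = 50.0^2 / (2*0.88) = 1420.4545 m
Sighting distance = 50.0 * 12 = 600.0 m
S = 1420.4545 + 600.0 = 2020.5 m

2020.5


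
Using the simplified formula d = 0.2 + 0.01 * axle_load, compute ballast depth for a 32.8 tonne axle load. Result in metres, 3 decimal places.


d = 0.2 + 0.01 * 32.8
d = 0.2 + 0.328
d = 0.528 m

0.528


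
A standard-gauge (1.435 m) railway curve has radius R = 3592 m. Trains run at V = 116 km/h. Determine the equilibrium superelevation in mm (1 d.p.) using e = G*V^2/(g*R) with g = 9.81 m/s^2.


Convert speed: V = 116 / 3.6 = 32.2222 m/s
Apply formula: e = 1.435 * 32.2222^2 / (9.81 * 3592)
e = 1.435 * 1038.2716 / 35237.52
e = 0.042282 m = 42.3 mm

42.3


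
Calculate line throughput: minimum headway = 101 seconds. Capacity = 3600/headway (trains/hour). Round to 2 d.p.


Capacity = 3600 / headway
Capacity = 3600 / 101
Capacity = 35.64 trains/hour

35.64


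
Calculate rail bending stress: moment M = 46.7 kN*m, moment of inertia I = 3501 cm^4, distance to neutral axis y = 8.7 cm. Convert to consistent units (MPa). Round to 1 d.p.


Convert units:
M = 46.7 kN*m = 46700000 N*mm
y = 8.7 cm = 87 mm
I = 3501 cm^4 = 35010000 mm^4
sigma = 46700000 * 87 / 35010000
sigma = 116.0 MPa

116.0


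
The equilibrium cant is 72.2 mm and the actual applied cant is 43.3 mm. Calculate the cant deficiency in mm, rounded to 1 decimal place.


Cant deficiency = equilibrium cant - actual cant
CD = 72.2 - 43.3
CD = 28.9 mm

28.9


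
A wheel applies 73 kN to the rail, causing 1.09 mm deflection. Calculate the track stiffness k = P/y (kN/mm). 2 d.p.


Track stiffness k = P / y
k = 73 / 1.09
k = 66.97 kN/mm

66.97


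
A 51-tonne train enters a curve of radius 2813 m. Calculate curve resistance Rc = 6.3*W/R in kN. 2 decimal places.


Rc = 6.3 * W / R
Rc = 6.3 * 51 / 2813
Rc = 321.3 / 2813
Rc = 0.11 kN

0.11


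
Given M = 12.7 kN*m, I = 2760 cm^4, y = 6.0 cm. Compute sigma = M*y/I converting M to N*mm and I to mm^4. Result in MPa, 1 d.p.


Convert units:
M = 12.7 kN*m = 12700000 N*mm
y = 6.0 cm = 60 mm
I = 2760 cm^4 = 27600000 mm^4
sigma = 12700000 * 60 / 27600000
sigma = 27.6 MPa

27.6


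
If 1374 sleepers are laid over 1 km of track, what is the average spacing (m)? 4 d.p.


Spacing = 1000 m / number of sleepers
Spacing = 1000 / 1374
Spacing = 0.7278 m

0.7278


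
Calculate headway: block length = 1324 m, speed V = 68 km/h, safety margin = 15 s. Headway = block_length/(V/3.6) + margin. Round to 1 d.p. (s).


V = 68 / 3.6 = 18.8889 m/s
Block traversal time = 1324 / 18.8889 = 70.0941 s
Headway = 70.0941 + 15
Headway = 85.1 s

85.1


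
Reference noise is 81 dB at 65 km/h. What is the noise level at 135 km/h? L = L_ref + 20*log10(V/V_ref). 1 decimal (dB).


V/V_ref = 135 / 65 = 2.076923
log10(2.076923) = 0.31742
20 * 0.31742 = 6.3484
L = 81 + 6.3484 = 87.3 dB

87.3


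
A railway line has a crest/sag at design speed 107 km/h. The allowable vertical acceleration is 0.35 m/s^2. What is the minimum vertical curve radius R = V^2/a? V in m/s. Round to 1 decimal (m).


Convert speed: V = 107 / 3.6 = 29.7222 m/s
V^2 = 883.4105 m^2/s^2
R_v = 883.4105 / 0.35
R_v = 2524.0 m

2524.0


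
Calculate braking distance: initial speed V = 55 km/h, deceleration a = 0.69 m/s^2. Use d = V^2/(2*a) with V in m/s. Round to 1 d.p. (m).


Convert speed: V = 55 / 3.6 = 15.2778 m/s
V^2 = 233.4105
d = 233.4105 / (2 * 0.69)
d = 233.4105 / 1.38
d = 169.1 m

169.1


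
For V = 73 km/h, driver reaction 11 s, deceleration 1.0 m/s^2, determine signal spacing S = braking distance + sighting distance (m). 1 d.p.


V = 73 / 3.6 = 20.2778 m/s
Braking distance = 20.2778^2 / (2*1.0) = 205.5941 m
Sighting distance = 20.2778 * 11 = 223.0556 m
S = 205.5941 + 223.0556 = 428.6 m

428.6


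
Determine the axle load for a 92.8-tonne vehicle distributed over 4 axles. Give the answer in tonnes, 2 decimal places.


Load per axle = total weight / number of axles
Load = 92.8 / 4
Load = 23.20 tonnes

23.20


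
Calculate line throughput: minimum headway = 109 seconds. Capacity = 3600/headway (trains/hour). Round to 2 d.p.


Capacity = 3600 / headway
Capacity = 3600 / 109
Capacity = 33.03 trains/hour

33.03


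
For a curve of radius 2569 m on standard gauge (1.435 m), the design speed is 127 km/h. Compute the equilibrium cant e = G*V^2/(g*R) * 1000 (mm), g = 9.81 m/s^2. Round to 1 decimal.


Convert speed: V = 127 / 3.6 = 35.2778 m/s
Apply formula: e = 1.435 * 35.2778^2 / (9.81 * 2569)
e = 1.435 * 1244.5216 / 25201.89
e = 0.070863 m = 70.9 mm

70.9


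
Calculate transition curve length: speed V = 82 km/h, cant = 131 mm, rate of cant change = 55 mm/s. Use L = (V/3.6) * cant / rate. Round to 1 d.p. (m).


Convert speed: V = 82 / 3.6 = 22.7778 m/s
L = 22.7778 * 131 / 55
L = 2983.8889 / 55
L = 54.3 m

54.3


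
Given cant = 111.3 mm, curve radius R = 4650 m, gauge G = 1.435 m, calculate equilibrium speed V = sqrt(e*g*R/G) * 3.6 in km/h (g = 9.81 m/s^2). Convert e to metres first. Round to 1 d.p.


Convert cant: e = 111.3 mm = 0.1113 m
V_ms = sqrt(0.1113 * 9.81 * 4650 / 1.435)
V_ms = sqrt(3538.060244) = 59.4816 m/s
V = 59.4816 * 3.6 = 214.1 km/h

214.1


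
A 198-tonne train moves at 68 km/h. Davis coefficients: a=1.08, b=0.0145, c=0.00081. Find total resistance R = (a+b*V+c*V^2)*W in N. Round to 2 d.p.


b*V = 0.0145 * 68 = 0.986
c*V^2 = 0.00081 * 4624 = 3.74544
R_per_t = 1.08 + 0.986 + 3.74544 = 5.81144 N/t
R_total = 5.81144 * 198 = 1150.67 N

1150.67


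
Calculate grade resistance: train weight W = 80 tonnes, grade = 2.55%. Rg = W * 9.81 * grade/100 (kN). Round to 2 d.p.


Rg = W * 9.81 * grade / 100
Rg = 80 * 9.81 * 2.55 / 100
Rg = 784.8 * 0.0255
Rg = 20.01 kN

20.01


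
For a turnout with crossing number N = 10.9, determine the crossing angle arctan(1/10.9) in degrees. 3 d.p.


1/N = 1/10.9 = 0.091743
angle = arctan(0.091743) = 0.091487 rad
angle = 0.091487 * 180/pi = 5.242 degrees

5.242


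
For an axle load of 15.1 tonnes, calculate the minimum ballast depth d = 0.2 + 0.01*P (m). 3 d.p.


d = 0.2 + 0.01 * 15.1
d = 0.2 + 0.151
d = 0.351 m

0.351


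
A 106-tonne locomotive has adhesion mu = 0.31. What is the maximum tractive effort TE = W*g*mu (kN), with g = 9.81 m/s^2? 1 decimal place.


TE_max = W * g * mu
TE_max = 106 * 9.81 * 0.31
TE_max = 1039.86 * 0.31
TE_max = 322.4 kN

322.4


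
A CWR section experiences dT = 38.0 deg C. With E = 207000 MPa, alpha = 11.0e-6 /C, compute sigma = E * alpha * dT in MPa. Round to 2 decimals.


sigma = E * alpha * dT
sigma = 207000 * 11.0e-6 * 38.0
sigma = 2.277 * 38.0
sigma = 86.53 MPa

86.53


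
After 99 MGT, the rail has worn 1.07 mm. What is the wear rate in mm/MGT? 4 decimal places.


Wear rate = total wear / cumulative tonnage
Rate = 1.07 / 99
Rate = 0.0108 mm/MGT

0.0108


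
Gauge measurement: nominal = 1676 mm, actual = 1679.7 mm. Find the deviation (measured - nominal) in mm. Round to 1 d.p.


Deviation = measured - nominal
Deviation = 1679.7 - 1676
Deviation = 3.7 mm

3.7


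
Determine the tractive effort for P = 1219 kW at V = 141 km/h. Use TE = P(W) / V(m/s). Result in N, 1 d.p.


Convert: P = 1219 kW = 1219000 W
V = 141 / 3.6 = 39.1667 m/s
TE = 1219000 / 39.1667
TE = 31123.4 N

31123.4


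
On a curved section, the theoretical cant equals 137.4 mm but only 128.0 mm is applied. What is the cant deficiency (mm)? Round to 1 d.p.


Cant deficiency = equilibrium cant - actual cant
CD = 137.4 - 128.0
CD = 9.4 mm

9.4


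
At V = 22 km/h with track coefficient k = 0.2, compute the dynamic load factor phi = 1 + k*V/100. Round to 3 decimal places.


phi = 1 + k * V / 100
phi = 1 + 0.2 * 22 / 100
phi = 1 + 0.044
phi = 1.044

1.044


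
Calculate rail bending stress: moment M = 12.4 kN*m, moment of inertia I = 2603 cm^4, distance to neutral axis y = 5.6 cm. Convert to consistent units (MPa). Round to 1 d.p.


Convert units:
M = 12.4 kN*m = 12400000 N*mm
y = 5.6 cm = 56 mm
I = 2603 cm^4 = 26030000 mm^4
sigma = 12400000 * 56 / 26030000
sigma = 26.7 MPa

26.7


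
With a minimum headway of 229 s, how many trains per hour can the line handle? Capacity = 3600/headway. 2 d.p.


Capacity = 3600 / headway
Capacity = 3600 / 229
Capacity = 15.72 trains/hour

15.72


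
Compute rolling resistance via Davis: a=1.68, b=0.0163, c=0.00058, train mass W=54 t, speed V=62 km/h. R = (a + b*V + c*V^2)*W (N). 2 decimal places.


b*V = 0.0163 * 62 = 1.0106
c*V^2 = 0.00058 * 3844 = 2.22952
R_per_t = 1.68 + 1.0106 + 2.22952 = 4.92012 N/t
R_total = 4.92012 * 54 = 265.69 N

265.69


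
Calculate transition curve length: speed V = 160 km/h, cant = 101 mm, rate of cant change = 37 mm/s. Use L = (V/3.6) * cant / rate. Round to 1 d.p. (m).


Convert speed: V = 160 / 3.6 = 44.4444 m/s
L = 44.4444 * 101 / 37
L = 4488.8889 / 37
L = 121.3 m

121.3


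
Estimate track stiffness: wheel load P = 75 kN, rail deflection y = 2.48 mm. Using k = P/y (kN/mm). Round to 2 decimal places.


Track stiffness k = P / y
k = 75 / 2.48
k = 30.24 kN/mm

30.24


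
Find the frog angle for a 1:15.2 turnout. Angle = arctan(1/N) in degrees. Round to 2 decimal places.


1/N = 1/15.2 = 0.065789
angle = arctan(0.065789) = 0.065695 rad
angle = 0.065695 * 180/pi = 3.76 degrees

3.76


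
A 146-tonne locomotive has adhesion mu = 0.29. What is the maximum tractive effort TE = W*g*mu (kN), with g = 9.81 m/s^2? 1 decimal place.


TE_max = W * g * mu
TE_max = 146 * 9.81 * 0.29
TE_max = 1432.26 * 0.29
TE_max = 415.4 kN

415.4


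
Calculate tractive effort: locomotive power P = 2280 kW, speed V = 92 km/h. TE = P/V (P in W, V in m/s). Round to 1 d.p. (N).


Convert: P = 2280 kW = 2280000 W
V = 92 / 3.6 = 25.5556 m/s
TE = 2280000 / 25.5556
TE = 89217.4 N

89217.4


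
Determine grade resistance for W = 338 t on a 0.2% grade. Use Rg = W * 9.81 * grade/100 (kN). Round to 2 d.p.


Rg = W * 9.81 * grade / 100
Rg = 338 * 9.81 * 0.2 / 100
Rg = 3315.78 * 0.002
Rg = 6.63 kN

6.63


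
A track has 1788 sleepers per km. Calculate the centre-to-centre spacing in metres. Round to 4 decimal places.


Spacing = 1000 m / number of sleepers
Spacing = 1000 / 1788
Spacing = 0.5593 m

0.5593


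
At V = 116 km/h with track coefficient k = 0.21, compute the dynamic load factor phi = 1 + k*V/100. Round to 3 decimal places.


phi = 1 + k * V / 100
phi = 1 + 0.21 * 116 / 100
phi = 1 + 0.2436
phi = 1.244

1.244


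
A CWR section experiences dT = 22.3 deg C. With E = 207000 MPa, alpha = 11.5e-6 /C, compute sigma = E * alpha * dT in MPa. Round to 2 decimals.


sigma = E * alpha * dT
sigma = 207000 * 11.5e-6 * 22.3
sigma = 2.3805 * 22.3
sigma = 53.09 MPa

53.09


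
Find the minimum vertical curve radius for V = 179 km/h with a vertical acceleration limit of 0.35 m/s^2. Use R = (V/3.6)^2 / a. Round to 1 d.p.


Convert speed: V = 179 / 3.6 = 49.7222 m/s
V^2 = 2472.2994 m^2/s^2
R_v = 2472.2994 / 0.35
R_v = 7063.7 m

7063.7


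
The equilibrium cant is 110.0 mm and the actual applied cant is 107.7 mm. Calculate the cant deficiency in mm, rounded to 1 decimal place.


Cant deficiency = equilibrium cant - actual cant
CD = 110.0 - 107.7
CD = 2.3 mm

2.3


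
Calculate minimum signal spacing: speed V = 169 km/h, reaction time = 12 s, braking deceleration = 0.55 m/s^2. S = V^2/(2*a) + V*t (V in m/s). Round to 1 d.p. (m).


V = 169 / 3.6 = 46.9444 m/s
Braking distance = 46.9444^2 / (2*0.55) = 2003.4371 m
Sighting distance = 46.9444 * 12 = 563.3333 m
S = 2003.4371 + 563.3333 = 2566.8 m

2566.8


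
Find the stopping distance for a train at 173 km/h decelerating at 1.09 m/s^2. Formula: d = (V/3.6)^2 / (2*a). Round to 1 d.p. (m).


Convert speed: V = 173 / 3.6 = 48.0556 m/s
V^2 = 2309.3364
d = 2309.3364 / (2 * 1.09)
d = 2309.3364 / 2.18
d = 1059.3 m

1059.3


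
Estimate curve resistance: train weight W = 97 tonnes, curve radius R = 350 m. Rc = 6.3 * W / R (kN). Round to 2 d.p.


Rc = 6.3 * W / R
Rc = 6.3 * 97 / 350
Rc = 611.1 / 350
Rc = 1.75 kN

1.75


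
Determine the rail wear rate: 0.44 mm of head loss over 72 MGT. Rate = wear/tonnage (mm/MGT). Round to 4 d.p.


Wear rate = total wear / cumulative tonnage
Rate = 0.44 / 72
Rate = 0.0061 mm/MGT

0.0061


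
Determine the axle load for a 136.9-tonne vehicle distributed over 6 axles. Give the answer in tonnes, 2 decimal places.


Load per axle = total weight / number of axles
Load = 136.9 / 6
Load = 22.82 tonnes

22.82


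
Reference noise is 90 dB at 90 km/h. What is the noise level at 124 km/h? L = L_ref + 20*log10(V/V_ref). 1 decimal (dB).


V/V_ref = 124 / 90 = 1.377778
log10(1.377778) = 0.139179
20 * 0.139179 = 2.7836
L = 90 + 2.7836 = 92.8 dB

92.8


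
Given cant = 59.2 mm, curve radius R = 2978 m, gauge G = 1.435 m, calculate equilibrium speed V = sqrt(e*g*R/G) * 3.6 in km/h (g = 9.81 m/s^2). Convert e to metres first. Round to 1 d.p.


Convert cant: e = 59.2 mm = 0.0592 m
V_ms = sqrt(0.0592 * 9.81 * 2978 / 1.435)
V_ms = sqrt(1205.212164) = 34.7162 m/s
V = 34.7162 * 3.6 = 125.0 km/h

125.0


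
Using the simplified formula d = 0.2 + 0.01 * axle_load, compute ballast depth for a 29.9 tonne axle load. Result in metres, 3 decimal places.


d = 0.2 + 0.01 * 29.9
d = 0.2 + 0.299
d = 0.499 m

0.499


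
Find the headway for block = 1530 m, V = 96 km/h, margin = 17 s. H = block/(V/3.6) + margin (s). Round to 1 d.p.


V = 96 / 3.6 = 26.6667 m/s
Block traversal time = 1530 / 26.6667 = 57.375 s
Headway = 57.375 + 17
Headway = 74.4 s

74.4


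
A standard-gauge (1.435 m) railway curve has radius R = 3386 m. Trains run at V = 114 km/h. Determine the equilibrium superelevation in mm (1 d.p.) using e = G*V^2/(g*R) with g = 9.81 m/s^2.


Convert speed: V = 114 / 3.6 = 31.6667 m/s
Apply formula: e = 1.435 * 31.6667^2 / (9.81 * 3386)
e = 1.435 * 1002.7778 / 33216.66
e = 0.043321 m = 43.3 mm

43.3


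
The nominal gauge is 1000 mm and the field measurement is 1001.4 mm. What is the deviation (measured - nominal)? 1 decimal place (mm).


Deviation = measured - nominal
Deviation = 1001.4 - 1000
Deviation = 1.4 mm

1.4


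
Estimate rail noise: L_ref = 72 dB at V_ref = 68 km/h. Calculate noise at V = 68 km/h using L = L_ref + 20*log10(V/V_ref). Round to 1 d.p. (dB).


V/V_ref = 68 / 68 = 1.0
log10(1.0) = 0.0
20 * 0.0 = 0.0
L = 72 + 0.0 = 72.0 dB

72.0


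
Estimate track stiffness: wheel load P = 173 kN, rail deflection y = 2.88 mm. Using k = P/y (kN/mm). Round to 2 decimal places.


Track stiffness k = P / y
k = 173 / 2.88
k = 60.07 kN/mm

60.07


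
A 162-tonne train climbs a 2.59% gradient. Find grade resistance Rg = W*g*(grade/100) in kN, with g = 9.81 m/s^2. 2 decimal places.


Rg = W * 9.81 * grade / 100
Rg = 162 * 9.81 * 2.59 / 100
Rg = 1589.22 * 0.0259
Rg = 41.16 kN

41.16


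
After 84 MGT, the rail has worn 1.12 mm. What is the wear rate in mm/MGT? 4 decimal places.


Wear rate = total wear / cumulative tonnage
Rate = 1.12 / 84
Rate = 0.0133 mm/MGT

0.0133


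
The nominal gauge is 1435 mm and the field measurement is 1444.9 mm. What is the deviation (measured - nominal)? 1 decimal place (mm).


Deviation = measured - nominal
Deviation = 1444.9 - 1435
Deviation = 9.9 mm

9.9


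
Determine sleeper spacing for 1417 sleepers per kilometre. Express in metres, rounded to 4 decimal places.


Spacing = 1000 m / number of sleepers
Spacing = 1000 / 1417
Spacing = 0.7057 m

0.7057


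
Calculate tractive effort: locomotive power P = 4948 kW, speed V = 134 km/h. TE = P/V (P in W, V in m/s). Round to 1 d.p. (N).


Convert: P = 4948 kW = 4948000 W
V = 134 / 3.6 = 37.2222 m/s
TE = 4948000 / 37.2222
TE = 132931.3 N

132931.3


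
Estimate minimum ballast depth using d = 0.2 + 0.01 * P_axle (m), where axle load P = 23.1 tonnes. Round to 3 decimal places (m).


d = 0.2 + 0.01 * 23.1
d = 0.2 + 0.231
d = 0.431 m

0.431


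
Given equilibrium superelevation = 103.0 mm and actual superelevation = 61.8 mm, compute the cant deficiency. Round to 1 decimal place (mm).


Cant deficiency = equilibrium cant - actual cant
CD = 103.0 - 61.8
CD = 41.2 mm

41.2


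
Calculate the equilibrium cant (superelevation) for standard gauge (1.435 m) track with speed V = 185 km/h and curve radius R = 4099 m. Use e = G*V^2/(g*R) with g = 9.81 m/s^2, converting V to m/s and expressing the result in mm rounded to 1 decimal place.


Convert speed: V = 185 / 3.6 = 51.3889 m/s
Apply formula: e = 1.435 * 51.3889^2 / (9.81 * 4099)
e = 1.435 * 2640.8179 / 40211.19
e = 0.094242 m = 94.2 mm

94.2


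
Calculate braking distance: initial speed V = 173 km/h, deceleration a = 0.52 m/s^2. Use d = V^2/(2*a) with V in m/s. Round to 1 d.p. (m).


Convert speed: V = 173 / 3.6 = 48.0556 m/s
V^2 = 2309.3364
d = 2309.3364 / (2 * 0.52)
d = 2309.3364 / 1.04
d = 2220.5 m

2220.5


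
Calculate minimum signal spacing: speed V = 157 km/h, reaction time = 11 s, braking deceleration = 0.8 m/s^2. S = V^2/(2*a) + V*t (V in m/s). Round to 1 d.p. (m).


V = 157 / 3.6 = 43.6111 m/s
Braking distance = 43.6111^2 / (2*0.8) = 1188.7056 m
Sighting distance = 43.6111 * 11 = 479.7222 m
S = 1188.7056 + 479.7222 = 1668.4 m

1668.4


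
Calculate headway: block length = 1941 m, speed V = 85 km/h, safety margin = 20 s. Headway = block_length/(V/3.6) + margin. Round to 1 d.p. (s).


V = 85 / 3.6 = 23.6111 m/s
Block traversal time = 1941 / 23.6111 = 82.2071 s
Headway = 82.2071 + 20
Headway = 102.2 s

102.2


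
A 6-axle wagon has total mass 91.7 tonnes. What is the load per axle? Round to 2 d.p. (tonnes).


Load per axle = total weight / number of axles
Load = 91.7 / 6
Load = 15.28 tonnes

15.28


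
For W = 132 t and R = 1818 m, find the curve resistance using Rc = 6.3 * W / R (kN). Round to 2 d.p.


Rc = 6.3 * W / R
Rc = 6.3 * 132 / 1818
Rc = 831.6 / 1818
Rc = 0.46 kN

0.46


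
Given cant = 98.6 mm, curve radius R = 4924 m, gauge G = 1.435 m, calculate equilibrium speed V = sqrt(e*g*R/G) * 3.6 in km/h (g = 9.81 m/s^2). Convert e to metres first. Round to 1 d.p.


Convert cant: e = 98.6 mm = 0.0986 m
V_ms = sqrt(0.0986 * 9.81 * 4924 / 1.435)
V_ms = sqrt(3319.036783) = 57.6111 m/s
V = 57.6111 * 3.6 = 207.4 km/h

207.4


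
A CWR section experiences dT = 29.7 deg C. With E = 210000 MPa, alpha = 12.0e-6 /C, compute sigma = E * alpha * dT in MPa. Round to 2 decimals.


sigma = E * alpha * dT
sigma = 210000 * 12.0e-6 * 29.7
sigma = 2.52 * 29.7
sigma = 74.84 MPa

74.84


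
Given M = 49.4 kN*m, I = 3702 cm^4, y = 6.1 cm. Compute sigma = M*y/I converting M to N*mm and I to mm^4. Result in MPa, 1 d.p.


Convert units:
M = 49.4 kN*m = 49400000 N*mm
y = 6.1 cm = 61 mm
I = 3702 cm^4 = 37020000 mm^4
sigma = 49400000 * 61 / 37020000
sigma = 81.4 MPa

81.4


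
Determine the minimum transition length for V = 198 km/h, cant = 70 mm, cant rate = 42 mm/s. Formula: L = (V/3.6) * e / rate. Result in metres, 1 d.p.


Convert speed: V = 198 / 3.6 = 55.0 m/s
L = 55.0 * 70 / 42
L = 3850.0 / 42
L = 91.7 m

91.7


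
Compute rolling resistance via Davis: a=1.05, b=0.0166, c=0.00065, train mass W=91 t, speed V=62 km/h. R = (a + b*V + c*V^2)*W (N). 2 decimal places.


b*V = 0.0166 * 62 = 1.0292
c*V^2 = 0.00065 * 3844 = 2.4986
R_per_t = 1.05 + 1.0292 + 2.4986 = 4.5778 N/t
R_total = 4.5778 * 91 = 416.58 N

416.58


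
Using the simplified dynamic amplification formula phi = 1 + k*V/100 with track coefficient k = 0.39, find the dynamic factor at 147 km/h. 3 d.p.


phi = 1 + k * V / 100
phi = 1 + 0.39 * 147 / 100
phi = 1 + 0.5733
phi = 1.573

1.573


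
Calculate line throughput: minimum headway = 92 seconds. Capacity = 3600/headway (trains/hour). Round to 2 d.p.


Capacity = 3600 / headway
Capacity = 3600 / 92
Capacity = 39.13 trains/hour

39.13


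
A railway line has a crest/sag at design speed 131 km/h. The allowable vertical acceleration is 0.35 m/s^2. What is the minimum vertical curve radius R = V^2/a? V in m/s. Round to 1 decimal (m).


Convert speed: V = 131 / 3.6 = 36.3889 m/s
V^2 = 1324.1512 m^2/s^2
R_v = 1324.1512 / 0.35
R_v = 3783.3 m

3783.3


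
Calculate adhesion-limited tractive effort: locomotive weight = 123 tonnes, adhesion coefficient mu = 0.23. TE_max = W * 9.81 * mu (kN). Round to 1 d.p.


TE_max = W * g * mu
TE_max = 123 * 9.81 * 0.23
TE_max = 1206.63 * 0.23
TE_max = 277.5 kN

277.5


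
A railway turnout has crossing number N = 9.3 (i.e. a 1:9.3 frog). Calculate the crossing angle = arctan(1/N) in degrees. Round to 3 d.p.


1/N = 1/9.3 = 0.107527
angle = arctan(0.107527) = 0.107115 rad
angle = 0.107115 * 180/pi = 6.137 degrees

6.137


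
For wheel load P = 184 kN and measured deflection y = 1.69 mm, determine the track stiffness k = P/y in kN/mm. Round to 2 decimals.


Track stiffness k = P / y
k = 184 / 1.69
k = 108.88 kN/mm

108.88


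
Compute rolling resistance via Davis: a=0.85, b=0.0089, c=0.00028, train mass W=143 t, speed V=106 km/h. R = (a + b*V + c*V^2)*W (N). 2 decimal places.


b*V = 0.0089 * 106 = 0.9434
c*V^2 = 0.00028 * 11236 = 3.14608
R_per_t = 0.85 + 0.9434 + 3.14608 = 4.93948 N/t
R_total = 4.93948 * 143 = 706.35 N

706.35


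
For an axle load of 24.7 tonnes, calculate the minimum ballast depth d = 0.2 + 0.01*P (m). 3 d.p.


d = 0.2 + 0.01 * 24.7
d = 0.2 + 0.247
d = 0.447 m

0.447


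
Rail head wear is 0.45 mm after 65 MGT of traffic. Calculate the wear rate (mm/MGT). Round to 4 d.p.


Wear rate = total wear / cumulative tonnage
Rate = 0.45 / 65
Rate = 0.0069 mm/MGT

0.0069


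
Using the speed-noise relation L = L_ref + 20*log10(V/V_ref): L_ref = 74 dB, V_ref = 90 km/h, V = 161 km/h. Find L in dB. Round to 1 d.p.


V/V_ref = 161 / 90 = 1.788889
log10(1.788889) = 0.252583
20 * 0.252583 = 5.0517
L = 74 + 5.0517 = 79.1 dB

79.1


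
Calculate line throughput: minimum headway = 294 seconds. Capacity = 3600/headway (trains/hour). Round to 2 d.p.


Capacity = 3600 / headway
Capacity = 3600 / 294
Capacity = 12.24 trains/hour

12.24


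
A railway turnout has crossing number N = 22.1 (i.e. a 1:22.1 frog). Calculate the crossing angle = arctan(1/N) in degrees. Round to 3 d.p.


1/N = 1/22.1 = 0.045249
angle = arctan(0.045249) = 0.045218 rad
angle = 0.045218 * 180/pi = 2.591 degrees

2.591
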